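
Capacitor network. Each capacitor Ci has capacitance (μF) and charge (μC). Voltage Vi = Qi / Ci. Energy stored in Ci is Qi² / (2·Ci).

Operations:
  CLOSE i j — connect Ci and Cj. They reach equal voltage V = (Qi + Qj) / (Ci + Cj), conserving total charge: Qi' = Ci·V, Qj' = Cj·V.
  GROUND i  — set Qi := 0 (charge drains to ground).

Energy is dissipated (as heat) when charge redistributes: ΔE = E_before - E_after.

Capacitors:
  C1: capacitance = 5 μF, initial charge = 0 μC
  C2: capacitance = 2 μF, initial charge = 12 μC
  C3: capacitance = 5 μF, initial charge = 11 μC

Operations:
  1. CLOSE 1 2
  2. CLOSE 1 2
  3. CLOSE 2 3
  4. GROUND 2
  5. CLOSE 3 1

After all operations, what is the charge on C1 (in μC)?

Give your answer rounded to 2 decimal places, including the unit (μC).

Initial: C1(5μF, Q=0μC, V=0.00V), C2(2μF, Q=12μC, V=6.00V), C3(5μF, Q=11μC, V=2.20V)
Op 1: CLOSE 1-2: Q_total=12.00, C_total=7.00, V=1.71; Q1=8.57, Q2=3.43; dissipated=25.714
Op 2: CLOSE 1-2: Q_total=12.00, C_total=7.00, V=1.71; Q1=8.57, Q2=3.43; dissipated=0.000
Op 3: CLOSE 2-3: Q_total=14.43, C_total=7.00, V=2.06; Q2=4.12, Q3=10.31; dissipated=0.169
Op 4: GROUND 2: Q2=0; energy lost=4.249
Op 5: CLOSE 3-1: Q_total=18.88, C_total=10.00, V=1.89; Q3=9.44, Q1=9.44; dissipated=0.150
Final charges: Q1=9.44, Q2=0.00, Q3=9.44

Answer: 9.44 μC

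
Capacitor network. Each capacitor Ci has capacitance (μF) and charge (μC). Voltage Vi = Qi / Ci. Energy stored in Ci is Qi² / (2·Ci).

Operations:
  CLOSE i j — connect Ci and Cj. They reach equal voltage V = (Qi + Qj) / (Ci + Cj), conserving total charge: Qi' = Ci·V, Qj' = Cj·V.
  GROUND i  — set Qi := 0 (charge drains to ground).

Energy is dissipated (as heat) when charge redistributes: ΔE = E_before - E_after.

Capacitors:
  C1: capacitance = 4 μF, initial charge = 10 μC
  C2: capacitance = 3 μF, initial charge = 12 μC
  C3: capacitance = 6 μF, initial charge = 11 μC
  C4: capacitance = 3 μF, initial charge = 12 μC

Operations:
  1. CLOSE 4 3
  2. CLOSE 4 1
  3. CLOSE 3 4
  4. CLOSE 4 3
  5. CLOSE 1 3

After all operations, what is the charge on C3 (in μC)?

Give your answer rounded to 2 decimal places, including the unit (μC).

Initial: C1(4μF, Q=10μC, V=2.50V), C2(3μF, Q=12μC, V=4.00V), C3(6μF, Q=11μC, V=1.83V), C4(3μF, Q=12μC, V=4.00V)
Op 1: CLOSE 4-3: Q_total=23.00, C_total=9.00, V=2.56; Q4=7.67, Q3=15.33; dissipated=4.694
Op 2: CLOSE 4-1: Q_total=17.67, C_total=7.00, V=2.52; Q4=7.57, Q1=10.10; dissipated=0.003
Op 3: CLOSE 3-4: Q_total=22.90, C_total=9.00, V=2.54; Q3=15.27, Q4=7.63; dissipated=0.001
Op 4: CLOSE 4-3: Q_total=22.90, C_total=9.00, V=2.54; Q4=7.63, Q3=15.27; dissipated=0.000
Op 5: CLOSE 1-3: Q_total=25.37, C_total=10.00, V=2.54; Q1=10.15, Q3=15.22; dissipated=0.001
Final charges: Q1=10.15, Q2=12.00, Q3=15.22, Q4=7.63

Answer: 15.22 μC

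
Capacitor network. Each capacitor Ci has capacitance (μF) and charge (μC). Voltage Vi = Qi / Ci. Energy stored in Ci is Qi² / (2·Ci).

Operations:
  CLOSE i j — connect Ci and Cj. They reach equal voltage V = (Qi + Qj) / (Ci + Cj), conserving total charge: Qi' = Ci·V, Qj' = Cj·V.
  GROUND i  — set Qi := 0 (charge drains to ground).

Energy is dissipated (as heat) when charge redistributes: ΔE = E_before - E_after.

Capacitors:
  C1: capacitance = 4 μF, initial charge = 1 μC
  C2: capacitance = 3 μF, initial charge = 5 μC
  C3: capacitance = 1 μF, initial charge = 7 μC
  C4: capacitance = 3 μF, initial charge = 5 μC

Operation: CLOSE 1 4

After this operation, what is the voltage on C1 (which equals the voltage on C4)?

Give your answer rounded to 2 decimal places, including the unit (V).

Initial: C1(4μF, Q=1μC, V=0.25V), C2(3μF, Q=5μC, V=1.67V), C3(1μF, Q=7μC, V=7.00V), C4(3μF, Q=5μC, V=1.67V)
Op 1: CLOSE 1-4: Q_total=6.00, C_total=7.00, V=0.86; Q1=3.43, Q4=2.57; dissipated=1.720

Answer: 0.86 V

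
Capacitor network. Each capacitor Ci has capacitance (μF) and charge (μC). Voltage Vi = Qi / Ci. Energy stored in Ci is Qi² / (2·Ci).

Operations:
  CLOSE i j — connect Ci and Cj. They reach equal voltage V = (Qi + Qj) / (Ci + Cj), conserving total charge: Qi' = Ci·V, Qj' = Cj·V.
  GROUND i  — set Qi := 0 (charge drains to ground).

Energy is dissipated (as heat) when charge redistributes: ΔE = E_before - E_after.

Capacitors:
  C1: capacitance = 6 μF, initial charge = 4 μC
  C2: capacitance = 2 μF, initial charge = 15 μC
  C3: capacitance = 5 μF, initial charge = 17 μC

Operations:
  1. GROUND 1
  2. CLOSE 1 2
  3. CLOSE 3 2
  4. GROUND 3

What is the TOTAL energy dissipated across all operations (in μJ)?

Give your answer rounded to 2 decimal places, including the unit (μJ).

Answer: 67.15 μJ

Derivation:
Initial: C1(6μF, Q=4μC, V=0.67V), C2(2μF, Q=15μC, V=7.50V), C3(5μF, Q=17μC, V=3.40V)
Op 1: GROUND 1: Q1=0; energy lost=1.333
Op 2: CLOSE 1-2: Q_total=15.00, C_total=8.00, V=1.88; Q1=11.25, Q2=3.75; dissipated=42.188
Op 3: CLOSE 3-2: Q_total=20.75, C_total=7.00, V=2.96; Q3=14.82, Q2=5.93; dissipated=1.661
Op 4: GROUND 3: Q3=0; energy lost=21.967
Total dissipated: 67.149 μJ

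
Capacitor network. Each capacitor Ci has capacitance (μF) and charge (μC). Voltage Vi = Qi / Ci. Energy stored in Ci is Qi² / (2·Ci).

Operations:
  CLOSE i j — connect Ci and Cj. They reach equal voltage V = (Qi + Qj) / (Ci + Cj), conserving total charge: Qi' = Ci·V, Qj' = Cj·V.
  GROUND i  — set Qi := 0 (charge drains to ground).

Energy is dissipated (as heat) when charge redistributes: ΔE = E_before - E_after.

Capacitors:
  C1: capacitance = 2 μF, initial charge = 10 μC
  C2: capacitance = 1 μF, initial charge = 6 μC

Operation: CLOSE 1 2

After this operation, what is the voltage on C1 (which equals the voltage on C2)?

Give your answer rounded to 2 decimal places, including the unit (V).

Initial: C1(2μF, Q=10μC, V=5.00V), C2(1μF, Q=6μC, V=6.00V)
Op 1: CLOSE 1-2: Q_total=16.00, C_total=3.00, V=5.33; Q1=10.67, Q2=5.33; dissipated=0.333

Answer: 5.33 V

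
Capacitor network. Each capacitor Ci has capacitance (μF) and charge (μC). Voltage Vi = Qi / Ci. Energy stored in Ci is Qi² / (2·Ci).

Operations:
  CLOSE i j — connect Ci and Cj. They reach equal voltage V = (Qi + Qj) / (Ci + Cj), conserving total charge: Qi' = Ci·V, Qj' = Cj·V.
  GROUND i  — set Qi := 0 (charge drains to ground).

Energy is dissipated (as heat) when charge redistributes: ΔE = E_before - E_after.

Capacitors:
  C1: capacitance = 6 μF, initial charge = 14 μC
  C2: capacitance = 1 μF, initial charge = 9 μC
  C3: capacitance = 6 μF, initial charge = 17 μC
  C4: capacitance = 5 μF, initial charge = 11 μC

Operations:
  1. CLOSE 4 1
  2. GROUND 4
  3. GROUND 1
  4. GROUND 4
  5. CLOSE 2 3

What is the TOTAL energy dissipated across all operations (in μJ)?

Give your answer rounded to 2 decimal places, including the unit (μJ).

Answer: 44.73 μJ

Derivation:
Initial: C1(6μF, Q=14μC, V=2.33V), C2(1μF, Q=9μC, V=9.00V), C3(6μF, Q=17μC, V=2.83V), C4(5μF, Q=11μC, V=2.20V)
Op 1: CLOSE 4-1: Q_total=25.00, C_total=11.00, V=2.27; Q4=11.36, Q1=13.64; dissipated=0.024
Op 2: GROUND 4: Q4=0; energy lost=12.913
Op 3: GROUND 1: Q1=0; energy lost=15.496
Op 4: GROUND 4: Q4=0; energy lost=0.000
Op 5: CLOSE 2-3: Q_total=26.00, C_total=7.00, V=3.71; Q2=3.71, Q3=22.29; dissipated=16.298
Total dissipated: 44.731 μJ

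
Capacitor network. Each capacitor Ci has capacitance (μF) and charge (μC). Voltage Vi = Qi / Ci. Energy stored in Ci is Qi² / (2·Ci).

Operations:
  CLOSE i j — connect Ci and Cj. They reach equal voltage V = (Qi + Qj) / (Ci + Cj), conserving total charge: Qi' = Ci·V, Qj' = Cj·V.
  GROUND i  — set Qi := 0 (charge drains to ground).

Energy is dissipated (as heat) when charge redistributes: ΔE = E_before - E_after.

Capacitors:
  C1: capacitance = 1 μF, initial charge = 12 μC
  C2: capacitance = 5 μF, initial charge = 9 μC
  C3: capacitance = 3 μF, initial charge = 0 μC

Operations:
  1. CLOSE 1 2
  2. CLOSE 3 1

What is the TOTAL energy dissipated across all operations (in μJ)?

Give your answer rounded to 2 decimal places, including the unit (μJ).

Answer: 47.94 μJ

Derivation:
Initial: C1(1μF, Q=12μC, V=12.00V), C2(5μF, Q=9μC, V=1.80V), C3(3μF, Q=0μC, V=0.00V)
Op 1: CLOSE 1-2: Q_total=21.00, C_total=6.00, V=3.50; Q1=3.50, Q2=17.50; dissipated=43.350
Op 2: CLOSE 3-1: Q_total=3.50, C_total=4.00, V=0.88; Q3=2.62, Q1=0.88; dissipated=4.594
Total dissipated: 47.944 μJ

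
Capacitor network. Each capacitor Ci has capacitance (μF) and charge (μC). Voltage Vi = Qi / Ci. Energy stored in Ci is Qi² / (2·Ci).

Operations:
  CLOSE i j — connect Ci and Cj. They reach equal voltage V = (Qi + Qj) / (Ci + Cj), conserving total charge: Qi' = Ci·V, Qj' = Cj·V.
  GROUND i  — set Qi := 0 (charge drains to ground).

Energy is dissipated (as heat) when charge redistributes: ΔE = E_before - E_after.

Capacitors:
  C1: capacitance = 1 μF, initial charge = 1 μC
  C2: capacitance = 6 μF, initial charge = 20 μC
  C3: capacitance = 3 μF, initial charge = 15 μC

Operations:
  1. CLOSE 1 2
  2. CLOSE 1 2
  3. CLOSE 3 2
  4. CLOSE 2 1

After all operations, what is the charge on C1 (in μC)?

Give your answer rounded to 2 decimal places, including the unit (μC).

Answer: 3.57 μC

Derivation:
Initial: C1(1μF, Q=1μC, V=1.00V), C2(6μF, Q=20μC, V=3.33V), C3(3μF, Q=15μC, V=5.00V)
Op 1: CLOSE 1-2: Q_total=21.00, C_total=7.00, V=3.00; Q1=3.00, Q2=18.00; dissipated=2.333
Op 2: CLOSE 1-2: Q_total=21.00, C_total=7.00, V=3.00; Q1=3.00, Q2=18.00; dissipated=0.000
Op 3: CLOSE 3-2: Q_total=33.00, C_total=9.00, V=3.67; Q3=11.00, Q2=22.00; dissipated=4.000
Op 4: CLOSE 2-1: Q_total=25.00, C_total=7.00, V=3.57; Q2=21.43, Q1=3.57; dissipated=0.190
Final charges: Q1=3.57, Q2=21.43, Q3=11.00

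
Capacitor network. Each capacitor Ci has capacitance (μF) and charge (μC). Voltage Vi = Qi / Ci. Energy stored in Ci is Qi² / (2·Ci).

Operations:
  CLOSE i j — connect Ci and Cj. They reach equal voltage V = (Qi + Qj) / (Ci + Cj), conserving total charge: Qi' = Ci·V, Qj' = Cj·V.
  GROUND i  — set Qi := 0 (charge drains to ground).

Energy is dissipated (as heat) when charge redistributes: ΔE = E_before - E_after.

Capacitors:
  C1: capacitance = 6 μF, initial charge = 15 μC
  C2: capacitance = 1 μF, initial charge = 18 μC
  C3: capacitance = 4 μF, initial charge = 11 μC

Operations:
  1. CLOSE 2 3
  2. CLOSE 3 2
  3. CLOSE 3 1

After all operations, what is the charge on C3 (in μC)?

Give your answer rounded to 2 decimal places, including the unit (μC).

Initial: C1(6μF, Q=15μC, V=2.50V), C2(1μF, Q=18μC, V=18.00V), C3(4μF, Q=11μC, V=2.75V)
Op 1: CLOSE 2-3: Q_total=29.00, C_total=5.00, V=5.80; Q2=5.80, Q3=23.20; dissipated=93.025
Op 2: CLOSE 3-2: Q_total=29.00, C_total=5.00, V=5.80; Q3=23.20, Q2=5.80; dissipated=0.000
Op 3: CLOSE 3-1: Q_total=38.20, C_total=10.00, V=3.82; Q3=15.28, Q1=22.92; dissipated=13.068
Final charges: Q1=22.92, Q2=5.80, Q3=15.28

Answer: 15.28 μC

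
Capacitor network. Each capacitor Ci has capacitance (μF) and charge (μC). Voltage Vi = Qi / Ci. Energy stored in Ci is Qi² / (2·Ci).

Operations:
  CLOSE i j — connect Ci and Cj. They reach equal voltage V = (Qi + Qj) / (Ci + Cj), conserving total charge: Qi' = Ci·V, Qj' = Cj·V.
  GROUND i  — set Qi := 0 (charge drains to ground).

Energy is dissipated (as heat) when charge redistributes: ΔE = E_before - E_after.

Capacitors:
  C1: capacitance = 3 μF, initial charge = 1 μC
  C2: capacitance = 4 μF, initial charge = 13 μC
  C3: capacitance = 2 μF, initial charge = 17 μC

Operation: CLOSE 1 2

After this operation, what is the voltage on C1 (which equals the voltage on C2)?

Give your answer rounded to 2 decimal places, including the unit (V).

Answer: 2.00 V

Derivation:
Initial: C1(3μF, Q=1μC, V=0.33V), C2(4μF, Q=13μC, V=3.25V), C3(2μF, Q=17μC, V=8.50V)
Op 1: CLOSE 1-2: Q_total=14.00, C_total=7.00, V=2.00; Q1=6.00, Q2=8.00; dissipated=7.292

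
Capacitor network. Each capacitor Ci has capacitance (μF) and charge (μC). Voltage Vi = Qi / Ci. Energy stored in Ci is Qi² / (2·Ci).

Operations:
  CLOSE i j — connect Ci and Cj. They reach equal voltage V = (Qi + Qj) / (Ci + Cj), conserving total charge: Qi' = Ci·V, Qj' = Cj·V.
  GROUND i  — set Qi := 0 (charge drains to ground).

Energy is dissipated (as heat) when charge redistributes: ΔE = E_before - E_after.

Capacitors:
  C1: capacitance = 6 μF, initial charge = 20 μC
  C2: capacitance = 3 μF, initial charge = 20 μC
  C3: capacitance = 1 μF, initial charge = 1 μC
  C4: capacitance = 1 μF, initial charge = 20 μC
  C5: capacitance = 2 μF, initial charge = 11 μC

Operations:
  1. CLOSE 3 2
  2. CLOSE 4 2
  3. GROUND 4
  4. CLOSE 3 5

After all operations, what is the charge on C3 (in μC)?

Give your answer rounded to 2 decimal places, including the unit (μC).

Initial: C1(6μF, Q=20μC, V=3.33V), C2(3μF, Q=20μC, V=6.67V), C3(1μF, Q=1μC, V=1.00V), C4(1μF, Q=20μC, V=20.00V), C5(2μF, Q=11μC, V=5.50V)
Op 1: CLOSE 3-2: Q_total=21.00, C_total=4.00, V=5.25; Q3=5.25, Q2=15.75; dissipated=12.042
Op 2: CLOSE 4-2: Q_total=35.75, C_total=4.00, V=8.94; Q4=8.94, Q2=26.81; dissipated=81.586
Op 3: GROUND 4: Q4=0; energy lost=39.939
Op 4: CLOSE 3-5: Q_total=16.25, C_total=3.00, V=5.42; Q3=5.42, Q5=10.83; dissipated=0.021
Final charges: Q1=20.00, Q2=26.81, Q3=5.42, Q4=0.00, Q5=10.83

Answer: 5.42 μC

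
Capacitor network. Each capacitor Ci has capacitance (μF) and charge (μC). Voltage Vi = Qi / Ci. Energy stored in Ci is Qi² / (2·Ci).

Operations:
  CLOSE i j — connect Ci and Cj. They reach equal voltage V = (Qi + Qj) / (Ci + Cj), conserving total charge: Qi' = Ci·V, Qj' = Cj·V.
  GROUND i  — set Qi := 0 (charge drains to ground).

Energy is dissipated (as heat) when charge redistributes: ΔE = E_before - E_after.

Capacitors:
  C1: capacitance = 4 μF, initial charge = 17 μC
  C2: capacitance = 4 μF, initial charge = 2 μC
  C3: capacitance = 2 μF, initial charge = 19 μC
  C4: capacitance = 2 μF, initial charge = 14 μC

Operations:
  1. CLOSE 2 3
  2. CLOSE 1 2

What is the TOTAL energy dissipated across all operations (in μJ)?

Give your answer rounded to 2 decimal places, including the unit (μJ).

Answer: 54.56 μJ

Derivation:
Initial: C1(4μF, Q=17μC, V=4.25V), C2(4μF, Q=2μC, V=0.50V), C3(2μF, Q=19μC, V=9.50V), C4(2μF, Q=14μC, V=7.00V)
Op 1: CLOSE 2-3: Q_total=21.00, C_total=6.00, V=3.50; Q2=14.00, Q3=7.00; dissipated=54.000
Op 2: CLOSE 1-2: Q_total=31.00, C_total=8.00, V=3.88; Q1=15.50, Q2=15.50; dissipated=0.562
Total dissipated: 54.562 μJ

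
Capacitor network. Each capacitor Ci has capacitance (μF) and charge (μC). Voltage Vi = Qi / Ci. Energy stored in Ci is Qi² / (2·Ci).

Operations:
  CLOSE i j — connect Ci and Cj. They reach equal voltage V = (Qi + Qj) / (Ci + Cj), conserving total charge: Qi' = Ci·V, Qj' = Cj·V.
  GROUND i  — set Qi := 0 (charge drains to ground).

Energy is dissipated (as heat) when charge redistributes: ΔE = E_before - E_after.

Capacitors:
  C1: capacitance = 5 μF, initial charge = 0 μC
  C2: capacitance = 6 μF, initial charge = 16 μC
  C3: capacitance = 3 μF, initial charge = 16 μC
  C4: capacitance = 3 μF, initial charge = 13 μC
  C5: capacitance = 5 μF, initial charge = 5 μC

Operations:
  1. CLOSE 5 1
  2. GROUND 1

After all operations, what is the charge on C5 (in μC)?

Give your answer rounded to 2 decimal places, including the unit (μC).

Initial: C1(5μF, Q=0μC, V=0.00V), C2(6μF, Q=16μC, V=2.67V), C3(3μF, Q=16μC, V=5.33V), C4(3μF, Q=13μC, V=4.33V), C5(5μF, Q=5μC, V=1.00V)
Op 1: CLOSE 5-1: Q_total=5.00, C_total=10.00, V=0.50; Q5=2.50, Q1=2.50; dissipated=1.250
Op 2: GROUND 1: Q1=0; energy lost=0.625
Final charges: Q1=0.00, Q2=16.00, Q3=16.00, Q4=13.00, Q5=2.50

Answer: 2.50 μC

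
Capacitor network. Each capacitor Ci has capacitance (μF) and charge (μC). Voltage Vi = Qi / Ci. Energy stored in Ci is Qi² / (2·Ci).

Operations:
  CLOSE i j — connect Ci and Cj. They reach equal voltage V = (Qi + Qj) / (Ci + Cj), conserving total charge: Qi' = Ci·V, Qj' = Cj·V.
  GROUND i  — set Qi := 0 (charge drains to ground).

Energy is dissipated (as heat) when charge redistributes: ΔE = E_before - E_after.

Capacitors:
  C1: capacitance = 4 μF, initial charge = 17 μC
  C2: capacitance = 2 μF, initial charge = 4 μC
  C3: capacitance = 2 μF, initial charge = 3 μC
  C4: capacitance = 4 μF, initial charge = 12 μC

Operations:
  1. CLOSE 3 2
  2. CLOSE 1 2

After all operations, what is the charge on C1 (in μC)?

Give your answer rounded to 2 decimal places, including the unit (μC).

Initial: C1(4μF, Q=17μC, V=4.25V), C2(2μF, Q=4μC, V=2.00V), C3(2μF, Q=3μC, V=1.50V), C4(4μF, Q=12μC, V=3.00V)
Op 1: CLOSE 3-2: Q_total=7.00, C_total=4.00, V=1.75; Q3=3.50, Q2=3.50; dissipated=0.125
Op 2: CLOSE 1-2: Q_total=20.50, C_total=6.00, V=3.42; Q1=13.67, Q2=6.83; dissipated=4.167
Final charges: Q1=13.67, Q2=6.83, Q3=3.50, Q4=12.00

Answer: 13.67 μC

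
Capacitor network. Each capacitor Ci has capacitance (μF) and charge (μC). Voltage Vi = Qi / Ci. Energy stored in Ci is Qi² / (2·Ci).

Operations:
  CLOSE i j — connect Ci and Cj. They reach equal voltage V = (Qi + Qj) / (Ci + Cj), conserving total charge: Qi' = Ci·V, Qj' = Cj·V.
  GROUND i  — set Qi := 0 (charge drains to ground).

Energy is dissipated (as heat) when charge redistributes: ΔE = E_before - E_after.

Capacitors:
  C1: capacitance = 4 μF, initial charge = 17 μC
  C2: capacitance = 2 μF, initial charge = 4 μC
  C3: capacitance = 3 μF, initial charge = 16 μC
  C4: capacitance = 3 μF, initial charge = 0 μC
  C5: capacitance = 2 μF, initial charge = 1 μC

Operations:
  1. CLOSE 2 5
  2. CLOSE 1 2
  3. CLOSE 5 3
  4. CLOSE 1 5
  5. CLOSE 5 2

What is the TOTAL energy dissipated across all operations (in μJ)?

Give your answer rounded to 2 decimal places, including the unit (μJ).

Initial: C1(4μF, Q=17μC, V=4.25V), C2(2μF, Q=4μC, V=2.00V), C3(3μF, Q=16μC, V=5.33V), C4(3μF, Q=0μC, V=0.00V), C5(2μF, Q=1μC, V=0.50V)
Op 1: CLOSE 2-5: Q_total=5.00, C_total=4.00, V=1.25; Q2=2.50, Q5=2.50; dissipated=1.125
Op 2: CLOSE 1-2: Q_total=19.50, C_total=6.00, V=3.25; Q1=13.00, Q2=6.50; dissipated=6.000
Op 3: CLOSE 5-3: Q_total=18.50, C_total=5.00, V=3.70; Q5=7.40, Q3=11.10; dissipated=10.004
Op 4: CLOSE 1-5: Q_total=20.40, C_total=6.00, V=3.40; Q1=13.60, Q5=6.80; dissipated=0.135
Op 5: CLOSE 5-2: Q_total=13.30, C_total=4.00, V=3.33; Q5=6.65, Q2=6.65; dissipated=0.011
Total dissipated: 17.275 μJ

Answer: 17.28 μJ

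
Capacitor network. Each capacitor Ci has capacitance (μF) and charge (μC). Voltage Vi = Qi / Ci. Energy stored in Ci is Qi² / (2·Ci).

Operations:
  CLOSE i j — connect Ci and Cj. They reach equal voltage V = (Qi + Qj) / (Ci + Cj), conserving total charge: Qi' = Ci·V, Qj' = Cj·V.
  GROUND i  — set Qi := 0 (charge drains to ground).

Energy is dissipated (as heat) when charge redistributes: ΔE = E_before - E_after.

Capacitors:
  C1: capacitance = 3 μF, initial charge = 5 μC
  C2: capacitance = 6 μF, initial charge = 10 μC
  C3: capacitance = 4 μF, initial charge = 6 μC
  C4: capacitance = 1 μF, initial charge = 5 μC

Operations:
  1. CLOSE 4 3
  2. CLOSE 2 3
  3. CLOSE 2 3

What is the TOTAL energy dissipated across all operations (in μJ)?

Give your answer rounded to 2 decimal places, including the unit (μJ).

Initial: C1(3μF, Q=5μC, V=1.67V), C2(6μF, Q=10μC, V=1.67V), C3(4μF, Q=6μC, V=1.50V), C4(1μF, Q=5μC, V=5.00V)
Op 1: CLOSE 4-3: Q_total=11.00, C_total=5.00, V=2.20; Q4=2.20, Q3=8.80; dissipated=4.900
Op 2: CLOSE 2-3: Q_total=18.80, C_total=10.00, V=1.88; Q2=11.28, Q3=7.52; dissipated=0.341
Op 3: CLOSE 2-3: Q_total=18.80, C_total=10.00, V=1.88; Q2=11.28, Q3=7.52; dissipated=0.000
Total dissipated: 5.241 μJ

Answer: 5.24 μJ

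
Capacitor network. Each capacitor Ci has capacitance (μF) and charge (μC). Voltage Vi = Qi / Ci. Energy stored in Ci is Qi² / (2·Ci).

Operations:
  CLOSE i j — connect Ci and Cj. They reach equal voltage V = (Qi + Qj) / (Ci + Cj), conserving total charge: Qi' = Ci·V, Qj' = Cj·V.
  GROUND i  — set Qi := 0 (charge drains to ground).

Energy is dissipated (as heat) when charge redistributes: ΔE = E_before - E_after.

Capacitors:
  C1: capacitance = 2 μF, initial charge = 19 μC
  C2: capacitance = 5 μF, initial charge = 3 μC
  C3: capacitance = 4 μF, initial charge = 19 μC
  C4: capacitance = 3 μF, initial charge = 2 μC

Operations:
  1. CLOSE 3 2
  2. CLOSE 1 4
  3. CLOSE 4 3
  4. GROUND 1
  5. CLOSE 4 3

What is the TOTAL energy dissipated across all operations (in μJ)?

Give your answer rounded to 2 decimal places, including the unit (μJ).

Initial: C1(2μF, Q=19μC, V=9.50V), C2(5μF, Q=3μC, V=0.60V), C3(4μF, Q=19μC, V=4.75V), C4(3μF, Q=2μC, V=0.67V)
Op 1: CLOSE 3-2: Q_total=22.00, C_total=9.00, V=2.44; Q3=9.78, Q2=12.22; dissipated=19.136
Op 2: CLOSE 1-4: Q_total=21.00, C_total=5.00, V=4.20; Q1=8.40, Q4=12.60; dissipated=46.817
Op 3: CLOSE 4-3: Q_total=22.38, C_total=7.00, V=3.20; Q4=9.59, Q3=12.79; dissipated=2.642
Op 4: GROUND 1: Q1=0; energy lost=17.640
Op 5: CLOSE 4-3: Q_total=22.38, C_total=7.00, V=3.20; Q4=9.59, Q3=12.79; dissipated=0.000
Total dissipated: 86.234 μJ

Answer: 86.23 μJ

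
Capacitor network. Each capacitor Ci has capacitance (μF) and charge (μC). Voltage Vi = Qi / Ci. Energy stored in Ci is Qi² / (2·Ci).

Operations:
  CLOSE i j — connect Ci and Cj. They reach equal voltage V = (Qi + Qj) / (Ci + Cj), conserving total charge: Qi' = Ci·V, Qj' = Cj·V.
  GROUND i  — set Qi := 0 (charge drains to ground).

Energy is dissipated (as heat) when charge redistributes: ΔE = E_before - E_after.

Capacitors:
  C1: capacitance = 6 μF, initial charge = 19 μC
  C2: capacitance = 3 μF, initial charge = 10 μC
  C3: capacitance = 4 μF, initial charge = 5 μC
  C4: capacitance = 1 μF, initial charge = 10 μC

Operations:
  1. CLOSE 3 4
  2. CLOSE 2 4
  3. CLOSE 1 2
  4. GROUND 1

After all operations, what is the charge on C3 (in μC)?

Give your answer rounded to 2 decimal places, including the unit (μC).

Answer: 12.00 μC

Derivation:
Initial: C1(6μF, Q=19μC, V=3.17V), C2(3μF, Q=10μC, V=3.33V), C3(4μF, Q=5μC, V=1.25V), C4(1μF, Q=10μC, V=10.00V)
Op 1: CLOSE 3-4: Q_total=15.00, C_total=5.00, V=3.00; Q3=12.00, Q4=3.00; dissipated=30.625
Op 2: CLOSE 2-4: Q_total=13.00, C_total=4.00, V=3.25; Q2=9.75, Q4=3.25; dissipated=0.042
Op 3: CLOSE 1-2: Q_total=28.75, C_total=9.00, V=3.19; Q1=19.17, Q2=9.58; dissipated=0.007
Op 4: GROUND 1: Q1=0; energy lost=30.613
Final charges: Q1=0.00, Q2=9.58, Q3=12.00, Q4=3.25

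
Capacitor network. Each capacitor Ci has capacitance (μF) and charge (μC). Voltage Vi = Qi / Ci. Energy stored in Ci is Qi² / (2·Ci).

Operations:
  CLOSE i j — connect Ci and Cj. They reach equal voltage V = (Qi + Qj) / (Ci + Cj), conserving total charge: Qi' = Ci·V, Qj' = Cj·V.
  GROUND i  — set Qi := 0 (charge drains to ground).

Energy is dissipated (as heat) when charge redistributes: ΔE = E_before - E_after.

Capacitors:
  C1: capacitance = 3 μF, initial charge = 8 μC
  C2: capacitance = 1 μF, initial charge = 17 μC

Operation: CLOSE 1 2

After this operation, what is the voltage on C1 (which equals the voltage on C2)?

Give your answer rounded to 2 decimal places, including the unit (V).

Initial: C1(3μF, Q=8μC, V=2.67V), C2(1μF, Q=17μC, V=17.00V)
Op 1: CLOSE 1-2: Q_total=25.00, C_total=4.00, V=6.25; Q1=18.75, Q2=6.25; dissipated=77.042

Answer: 6.25 V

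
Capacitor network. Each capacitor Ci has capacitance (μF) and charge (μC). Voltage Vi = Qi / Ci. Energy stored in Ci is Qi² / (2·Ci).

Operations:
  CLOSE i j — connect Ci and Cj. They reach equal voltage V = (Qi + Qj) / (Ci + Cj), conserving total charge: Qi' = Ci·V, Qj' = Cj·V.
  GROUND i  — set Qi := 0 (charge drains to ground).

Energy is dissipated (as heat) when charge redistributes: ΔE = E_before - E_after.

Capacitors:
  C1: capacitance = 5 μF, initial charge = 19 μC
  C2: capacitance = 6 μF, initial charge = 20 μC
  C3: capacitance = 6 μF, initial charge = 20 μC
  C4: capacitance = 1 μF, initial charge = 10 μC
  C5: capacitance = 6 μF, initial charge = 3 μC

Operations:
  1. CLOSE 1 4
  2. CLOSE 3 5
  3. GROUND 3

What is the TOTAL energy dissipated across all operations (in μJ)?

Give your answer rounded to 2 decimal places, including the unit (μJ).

Initial: C1(5μF, Q=19μC, V=3.80V), C2(6μF, Q=20μC, V=3.33V), C3(6μF, Q=20μC, V=3.33V), C4(1μF, Q=10μC, V=10.00V), C5(6μF, Q=3μC, V=0.50V)
Op 1: CLOSE 1-4: Q_total=29.00, C_total=6.00, V=4.83; Q1=24.17, Q4=4.83; dissipated=16.017
Op 2: CLOSE 3-5: Q_total=23.00, C_total=12.00, V=1.92; Q3=11.50, Q5=11.50; dissipated=12.042
Op 3: GROUND 3: Q3=0; energy lost=11.021
Total dissipated: 39.079 μJ

Answer: 39.08 μJ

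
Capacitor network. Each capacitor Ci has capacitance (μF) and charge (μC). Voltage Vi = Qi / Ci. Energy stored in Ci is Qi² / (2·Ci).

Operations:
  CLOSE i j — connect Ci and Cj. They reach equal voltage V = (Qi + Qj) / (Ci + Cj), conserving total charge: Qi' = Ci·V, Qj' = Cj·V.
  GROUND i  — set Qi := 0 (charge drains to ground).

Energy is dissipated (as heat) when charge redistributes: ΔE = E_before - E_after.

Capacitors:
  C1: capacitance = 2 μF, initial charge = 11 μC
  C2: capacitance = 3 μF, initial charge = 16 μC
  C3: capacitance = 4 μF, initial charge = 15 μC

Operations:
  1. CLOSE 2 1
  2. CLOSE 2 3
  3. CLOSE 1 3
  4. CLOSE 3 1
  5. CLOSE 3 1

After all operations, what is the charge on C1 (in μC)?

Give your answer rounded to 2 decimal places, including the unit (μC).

Answer: 9.54 μC

Derivation:
Initial: C1(2μF, Q=11μC, V=5.50V), C2(3μF, Q=16μC, V=5.33V), C3(4μF, Q=15μC, V=3.75V)
Op 1: CLOSE 2-1: Q_total=27.00, C_total=5.00, V=5.40; Q2=16.20, Q1=10.80; dissipated=0.017
Op 2: CLOSE 2-3: Q_total=31.20, C_total=7.00, V=4.46; Q2=13.37, Q3=17.83; dissipated=2.334
Op 3: CLOSE 1-3: Q_total=28.63, C_total=6.00, V=4.77; Q1=9.54, Q3=19.09; dissipated=0.593
Op 4: CLOSE 3-1: Q_total=28.63, C_total=6.00, V=4.77; Q3=19.09, Q1=9.54; dissipated=0.000
Op 5: CLOSE 3-1: Q_total=28.63, C_total=6.00, V=4.77; Q3=19.09, Q1=9.54; dissipated=0.000
Final charges: Q1=9.54, Q2=13.37, Q3=19.09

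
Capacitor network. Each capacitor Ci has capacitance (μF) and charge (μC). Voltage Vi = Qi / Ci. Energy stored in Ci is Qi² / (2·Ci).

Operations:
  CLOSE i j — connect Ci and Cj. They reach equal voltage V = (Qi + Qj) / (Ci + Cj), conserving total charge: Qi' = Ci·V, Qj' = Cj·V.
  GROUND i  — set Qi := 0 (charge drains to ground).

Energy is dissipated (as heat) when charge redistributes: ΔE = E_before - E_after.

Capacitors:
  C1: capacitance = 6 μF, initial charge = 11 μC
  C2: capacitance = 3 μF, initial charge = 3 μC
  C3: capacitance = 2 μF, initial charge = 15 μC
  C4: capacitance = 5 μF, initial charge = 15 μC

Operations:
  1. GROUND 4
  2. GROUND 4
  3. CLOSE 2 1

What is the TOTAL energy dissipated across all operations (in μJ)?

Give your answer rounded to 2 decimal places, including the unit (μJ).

Initial: C1(6μF, Q=11μC, V=1.83V), C2(3μF, Q=3μC, V=1.00V), C3(2μF, Q=15μC, V=7.50V), C4(5μF, Q=15μC, V=3.00V)
Op 1: GROUND 4: Q4=0; energy lost=22.500
Op 2: GROUND 4: Q4=0; energy lost=0.000
Op 3: CLOSE 2-1: Q_total=14.00, C_total=9.00, V=1.56; Q2=4.67, Q1=9.33; dissipated=0.694
Total dissipated: 23.194 μJ

Answer: 23.19 μJ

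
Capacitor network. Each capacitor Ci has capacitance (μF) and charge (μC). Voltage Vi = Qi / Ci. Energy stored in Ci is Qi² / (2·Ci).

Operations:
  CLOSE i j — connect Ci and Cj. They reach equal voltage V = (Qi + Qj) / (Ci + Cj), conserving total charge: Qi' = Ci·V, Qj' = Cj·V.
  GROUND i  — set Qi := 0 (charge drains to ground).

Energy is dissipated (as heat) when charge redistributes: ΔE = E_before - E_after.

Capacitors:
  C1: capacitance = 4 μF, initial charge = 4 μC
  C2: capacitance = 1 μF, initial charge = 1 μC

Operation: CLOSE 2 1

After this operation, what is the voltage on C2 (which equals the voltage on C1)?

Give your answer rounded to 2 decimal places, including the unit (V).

Answer: 1.00 V

Derivation:
Initial: C1(4μF, Q=4μC, V=1.00V), C2(1μF, Q=1μC, V=1.00V)
Op 1: CLOSE 2-1: Q_total=5.00, C_total=5.00, V=1.00; Q2=1.00, Q1=4.00; dissipated=0.000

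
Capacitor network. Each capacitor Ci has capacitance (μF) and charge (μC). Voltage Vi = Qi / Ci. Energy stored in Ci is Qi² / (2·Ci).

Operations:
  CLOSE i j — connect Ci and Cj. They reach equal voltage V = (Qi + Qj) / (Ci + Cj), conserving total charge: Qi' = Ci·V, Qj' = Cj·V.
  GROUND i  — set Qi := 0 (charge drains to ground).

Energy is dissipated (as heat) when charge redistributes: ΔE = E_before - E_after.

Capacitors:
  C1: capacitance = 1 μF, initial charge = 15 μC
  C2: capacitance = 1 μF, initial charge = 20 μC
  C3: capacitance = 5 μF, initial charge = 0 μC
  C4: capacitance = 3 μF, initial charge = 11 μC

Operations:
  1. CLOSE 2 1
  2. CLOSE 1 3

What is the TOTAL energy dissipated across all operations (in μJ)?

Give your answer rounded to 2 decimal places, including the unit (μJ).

Initial: C1(1μF, Q=15μC, V=15.00V), C2(1μF, Q=20μC, V=20.00V), C3(5μF, Q=0μC, V=0.00V), C4(3μF, Q=11μC, V=3.67V)
Op 1: CLOSE 2-1: Q_total=35.00, C_total=2.00, V=17.50; Q2=17.50, Q1=17.50; dissipated=6.250
Op 2: CLOSE 1-3: Q_total=17.50, C_total=6.00, V=2.92; Q1=2.92, Q3=14.58; dissipated=127.604
Total dissipated: 133.854 μJ

Answer: 133.85 μJ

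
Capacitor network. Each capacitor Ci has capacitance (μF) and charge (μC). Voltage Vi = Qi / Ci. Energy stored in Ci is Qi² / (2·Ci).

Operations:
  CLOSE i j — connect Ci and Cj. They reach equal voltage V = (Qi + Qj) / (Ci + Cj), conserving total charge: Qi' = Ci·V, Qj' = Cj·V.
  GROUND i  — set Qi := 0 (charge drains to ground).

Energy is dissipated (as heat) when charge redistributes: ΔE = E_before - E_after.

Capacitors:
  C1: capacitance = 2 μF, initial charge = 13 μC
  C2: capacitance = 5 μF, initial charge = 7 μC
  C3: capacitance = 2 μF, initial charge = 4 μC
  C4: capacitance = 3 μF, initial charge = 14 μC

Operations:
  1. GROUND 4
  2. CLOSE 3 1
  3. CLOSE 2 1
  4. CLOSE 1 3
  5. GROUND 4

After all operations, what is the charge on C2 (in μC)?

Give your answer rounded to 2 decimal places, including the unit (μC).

Answer: 11.07 μC

Derivation:
Initial: C1(2μF, Q=13μC, V=6.50V), C2(5μF, Q=7μC, V=1.40V), C3(2μF, Q=4μC, V=2.00V), C4(3μF, Q=14μC, V=4.67V)
Op 1: GROUND 4: Q4=0; energy lost=32.667
Op 2: CLOSE 3-1: Q_total=17.00, C_total=4.00, V=4.25; Q3=8.50, Q1=8.50; dissipated=10.125
Op 3: CLOSE 2-1: Q_total=15.50, C_total=7.00, V=2.21; Q2=11.07, Q1=4.43; dissipated=5.802
Op 4: CLOSE 1-3: Q_total=12.93, C_total=4.00, V=3.23; Q1=6.46, Q3=6.46; dissipated=2.072
Op 5: GROUND 4: Q4=0; energy lost=0.000
Final charges: Q1=6.46, Q2=11.07, Q3=6.46, Q4=0.00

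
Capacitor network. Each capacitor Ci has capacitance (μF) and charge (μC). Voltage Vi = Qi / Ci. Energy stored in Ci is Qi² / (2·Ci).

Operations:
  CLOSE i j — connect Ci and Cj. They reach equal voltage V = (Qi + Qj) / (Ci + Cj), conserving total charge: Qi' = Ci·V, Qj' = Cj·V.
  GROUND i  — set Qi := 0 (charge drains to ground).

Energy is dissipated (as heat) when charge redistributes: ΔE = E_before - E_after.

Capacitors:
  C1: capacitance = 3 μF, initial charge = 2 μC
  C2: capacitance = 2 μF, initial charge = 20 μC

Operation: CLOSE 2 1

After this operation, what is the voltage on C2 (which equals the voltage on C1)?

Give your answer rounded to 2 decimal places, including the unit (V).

Initial: C1(3μF, Q=2μC, V=0.67V), C2(2μF, Q=20μC, V=10.00V)
Op 1: CLOSE 2-1: Q_total=22.00, C_total=5.00, V=4.40; Q2=8.80, Q1=13.20; dissipated=52.267

Answer: 4.40 V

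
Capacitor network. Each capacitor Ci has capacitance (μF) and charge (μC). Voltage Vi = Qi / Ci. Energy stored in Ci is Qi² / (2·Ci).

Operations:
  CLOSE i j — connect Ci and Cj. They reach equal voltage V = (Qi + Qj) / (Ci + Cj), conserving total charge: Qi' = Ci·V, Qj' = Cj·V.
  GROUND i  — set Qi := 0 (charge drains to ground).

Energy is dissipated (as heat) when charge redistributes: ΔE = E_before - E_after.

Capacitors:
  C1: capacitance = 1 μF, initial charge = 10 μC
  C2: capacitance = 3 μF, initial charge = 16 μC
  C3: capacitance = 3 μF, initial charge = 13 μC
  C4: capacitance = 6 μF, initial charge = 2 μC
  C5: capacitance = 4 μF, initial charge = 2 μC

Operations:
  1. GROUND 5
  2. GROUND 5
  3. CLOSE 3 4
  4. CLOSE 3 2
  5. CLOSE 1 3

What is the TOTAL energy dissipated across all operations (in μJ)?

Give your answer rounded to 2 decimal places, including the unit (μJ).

Initial: C1(1μF, Q=10μC, V=10.00V), C2(3μF, Q=16μC, V=5.33V), C3(3μF, Q=13μC, V=4.33V), C4(6μF, Q=2μC, V=0.33V), C5(4μF, Q=2μC, V=0.50V)
Op 1: GROUND 5: Q5=0; energy lost=0.500
Op 2: GROUND 5: Q5=0; energy lost=0.000
Op 3: CLOSE 3-4: Q_total=15.00, C_total=9.00, V=1.67; Q3=5.00, Q4=10.00; dissipated=16.000
Op 4: CLOSE 3-2: Q_total=21.00, C_total=6.00, V=3.50; Q3=10.50, Q2=10.50; dissipated=10.083
Op 5: CLOSE 1-3: Q_total=20.50, C_total=4.00, V=5.12; Q1=5.12, Q3=15.38; dissipated=15.844
Total dissipated: 42.427 μJ

Answer: 42.43 μJ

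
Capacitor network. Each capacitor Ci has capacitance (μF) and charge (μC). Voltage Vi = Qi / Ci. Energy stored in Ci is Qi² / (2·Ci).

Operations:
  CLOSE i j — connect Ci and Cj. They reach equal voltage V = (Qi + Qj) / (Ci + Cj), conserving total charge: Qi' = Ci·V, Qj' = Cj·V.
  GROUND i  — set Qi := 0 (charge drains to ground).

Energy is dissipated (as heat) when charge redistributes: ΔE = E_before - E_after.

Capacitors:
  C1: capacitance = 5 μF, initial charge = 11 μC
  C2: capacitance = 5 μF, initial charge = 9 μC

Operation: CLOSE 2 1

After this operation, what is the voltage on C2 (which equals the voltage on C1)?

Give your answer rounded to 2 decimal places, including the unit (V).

Answer: 2.00 V

Derivation:
Initial: C1(5μF, Q=11μC, V=2.20V), C2(5μF, Q=9μC, V=1.80V)
Op 1: CLOSE 2-1: Q_total=20.00, C_total=10.00, V=2.00; Q2=10.00, Q1=10.00; dissipated=0.200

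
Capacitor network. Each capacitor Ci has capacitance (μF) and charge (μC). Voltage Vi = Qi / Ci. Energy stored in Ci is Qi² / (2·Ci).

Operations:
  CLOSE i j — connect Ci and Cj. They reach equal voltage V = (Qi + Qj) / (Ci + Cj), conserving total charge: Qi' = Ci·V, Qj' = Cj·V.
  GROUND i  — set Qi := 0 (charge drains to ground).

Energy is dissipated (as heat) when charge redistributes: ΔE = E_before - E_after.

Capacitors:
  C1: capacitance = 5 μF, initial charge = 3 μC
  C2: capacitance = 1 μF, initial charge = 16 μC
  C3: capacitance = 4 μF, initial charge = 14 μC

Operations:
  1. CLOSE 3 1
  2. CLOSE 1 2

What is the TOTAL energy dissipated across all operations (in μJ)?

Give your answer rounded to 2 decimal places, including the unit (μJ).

Answer: 92.31 μJ

Derivation:
Initial: C1(5μF, Q=3μC, V=0.60V), C2(1μF, Q=16μC, V=16.00V), C3(4μF, Q=14μC, V=3.50V)
Op 1: CLOSE 3-1: Q_total=17.00, C_total=9.00, V=1.89; Q3=7.56, Q1=9.44; dissipated=9.344
Op 2: CLOSE 1-2: Q_total=25.44, C_total=6.00, V=4.24; Q1=21.20, Q2=4.24; dissipated=82.968
Total dissipated: 92.313 μJ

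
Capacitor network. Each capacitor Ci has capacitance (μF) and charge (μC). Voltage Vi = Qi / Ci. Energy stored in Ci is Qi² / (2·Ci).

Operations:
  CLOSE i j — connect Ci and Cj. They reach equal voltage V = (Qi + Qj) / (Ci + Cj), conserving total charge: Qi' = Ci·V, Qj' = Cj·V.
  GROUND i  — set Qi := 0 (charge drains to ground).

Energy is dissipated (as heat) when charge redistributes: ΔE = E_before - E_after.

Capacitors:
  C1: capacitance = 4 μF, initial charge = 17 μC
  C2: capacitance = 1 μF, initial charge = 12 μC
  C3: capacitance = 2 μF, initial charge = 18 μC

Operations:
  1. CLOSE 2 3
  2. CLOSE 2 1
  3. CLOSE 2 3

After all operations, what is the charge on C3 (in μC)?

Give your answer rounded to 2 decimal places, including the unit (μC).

Initial: C1(4μF, Q=17μC, V=4.25V), C2(1μF, Q=12μC, V=12.00V), C3(2μF, Q=18μC, V=9.00V)
Op 1: CLOSE 2-3: Q_total=30.00, C_total=3.00, V=10.00; Q2=10.00, Q3=20.00; dissipated=3.000
Op 2: CLOSE 2-1: Q_total=27.00, C_total=5.00, V=5.40; Q2=5.40, Q1=21.60; dissipated=13.225
Op 3: CLOSE 2-3: Q_total=25.40, C_total=3.00, V=8.47; Q2=8.47, Q3=16.93; dissipated=7.053
Final charges: Q1=21.60, Q2=8.47, Q3=16.93

Answer: 16.93 μC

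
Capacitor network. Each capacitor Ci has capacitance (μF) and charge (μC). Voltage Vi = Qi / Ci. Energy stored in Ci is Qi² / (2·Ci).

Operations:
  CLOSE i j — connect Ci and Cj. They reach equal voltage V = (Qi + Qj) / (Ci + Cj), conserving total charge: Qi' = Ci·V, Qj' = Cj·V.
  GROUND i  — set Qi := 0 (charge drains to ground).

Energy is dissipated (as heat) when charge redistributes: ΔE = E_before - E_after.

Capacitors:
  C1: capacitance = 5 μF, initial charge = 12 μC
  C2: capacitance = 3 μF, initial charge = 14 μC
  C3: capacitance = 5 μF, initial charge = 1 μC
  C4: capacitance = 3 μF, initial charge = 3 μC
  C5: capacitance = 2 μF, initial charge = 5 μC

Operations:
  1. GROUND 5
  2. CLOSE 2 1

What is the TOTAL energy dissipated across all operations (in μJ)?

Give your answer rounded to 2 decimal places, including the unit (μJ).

Initial: C1(5μF, Q=12μC, V=2.40V), C2(3μF, Q=14μC, V=4.67V), C3(5μF, Q=1μC, V=0.20V), C4(3μF, Q=3μC, V=1.00V), C5(2μF, Q=5μC, V=2.50V)
Op 1: GROUND 5: Q5=0; energy lost=6.250
Op 2: CLOSE 2-1: Q_total=26.00, C_total=8.00, V=3.25; Q2=9.75, Q1=16.25; dissipated=4.817
Total dissipated: 11.067 μJ

Answer: 11.07 μJ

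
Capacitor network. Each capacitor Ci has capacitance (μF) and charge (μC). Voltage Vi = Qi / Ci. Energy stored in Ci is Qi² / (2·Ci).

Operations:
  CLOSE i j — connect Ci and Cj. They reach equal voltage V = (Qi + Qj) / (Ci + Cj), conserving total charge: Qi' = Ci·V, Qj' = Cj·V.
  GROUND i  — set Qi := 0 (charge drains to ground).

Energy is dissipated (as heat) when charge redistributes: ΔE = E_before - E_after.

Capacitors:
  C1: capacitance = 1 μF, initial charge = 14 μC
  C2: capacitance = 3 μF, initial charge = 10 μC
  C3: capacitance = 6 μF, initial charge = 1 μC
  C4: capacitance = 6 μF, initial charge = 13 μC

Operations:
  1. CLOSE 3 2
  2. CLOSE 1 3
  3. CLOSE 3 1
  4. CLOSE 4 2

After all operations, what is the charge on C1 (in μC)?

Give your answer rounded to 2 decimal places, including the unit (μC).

Answer: 3.05 μC

Derivation:
Initial: C1(1μF, Q=14μC, V=14.00V), C2(3μF, Q=10μC, V=3.33V), C3(6μF, Q=1μC, V=0.17V), C4(6μF, Q=13μC, V=2.17V)
Op 1: CLOSE 3-2: Q_total=11.00, C_total=9.00, V=1.22; Q3=7.33, Q2=3.67; dissipated=10.028
Op 2: CLOSE 1-3: Q_total=21.33, C_total=7.00, V=3.05; Q1=3.05, Q3=18.29; dissipated=69.974
Op 3: CLOSE 3-1: Q_total=21.33, C_total=7.00, V=3.05; Q3=18.29, Q1=3.05; dissipated=0.000
Op 4: CLOSE 4-2: Q_total=16.67, C_total=9.00, V=1.85; Q4=11.11, Q2=5.56; dissipated=0.892
Final charges: Q1=3.05, Q2=5.56, Q3=18.29, Q4=11.11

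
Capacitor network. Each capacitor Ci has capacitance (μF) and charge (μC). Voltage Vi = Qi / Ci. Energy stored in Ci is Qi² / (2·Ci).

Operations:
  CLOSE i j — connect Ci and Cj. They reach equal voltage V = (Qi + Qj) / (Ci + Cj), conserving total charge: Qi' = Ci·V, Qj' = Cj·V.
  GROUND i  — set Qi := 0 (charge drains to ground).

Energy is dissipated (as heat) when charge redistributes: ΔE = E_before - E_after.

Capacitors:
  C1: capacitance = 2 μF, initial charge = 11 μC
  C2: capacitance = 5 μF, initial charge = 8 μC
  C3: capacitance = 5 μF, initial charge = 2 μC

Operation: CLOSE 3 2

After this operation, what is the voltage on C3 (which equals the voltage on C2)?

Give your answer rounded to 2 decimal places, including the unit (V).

Answer: 1.00 V

Derivation:
Initial: C1(2μF, Q=11μC, V=5.50V), C2(5μF, Q=8μC, V=1.60V), C3(5μF, Q=2μC, V=0.40V)
Op 1: CLOSE 3-2: Q_total=10.00, C_total=10.00, V=1.00; Q3=5.00, Q2=5.00; dissipated=1.800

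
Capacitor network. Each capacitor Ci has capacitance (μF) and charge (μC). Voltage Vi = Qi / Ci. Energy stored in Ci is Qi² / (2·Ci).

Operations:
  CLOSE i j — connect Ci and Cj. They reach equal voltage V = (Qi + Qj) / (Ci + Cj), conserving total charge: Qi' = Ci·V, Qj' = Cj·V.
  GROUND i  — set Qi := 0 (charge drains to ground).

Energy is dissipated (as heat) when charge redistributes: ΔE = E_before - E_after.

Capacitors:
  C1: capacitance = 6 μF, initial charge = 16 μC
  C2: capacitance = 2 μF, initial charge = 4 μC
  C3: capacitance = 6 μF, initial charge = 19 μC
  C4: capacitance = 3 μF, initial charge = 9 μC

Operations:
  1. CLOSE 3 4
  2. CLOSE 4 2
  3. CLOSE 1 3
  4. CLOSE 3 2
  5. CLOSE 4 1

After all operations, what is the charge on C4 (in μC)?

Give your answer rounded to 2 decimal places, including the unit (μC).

Answer: 8.44 μC

Derivation:
Initial: C1(6μF, Q=16μC, V=2.67V), C2(2μF, Q=4μC, V=2.00V), C3(6μF, Q=19μC, V=3.17V), C4(3μF, Q=9μC, V=3.00V)
Op 1: CLOSE 3-4: Q_total=28.00, C_total=9.00, V=3.11; Q3=18.67, Q4=9.33; dissipated=0.028
Op 2: CLOSE 4-2: Q_total=13.33, C_total=5.00, V=2.67; Q4=8.00, Q2=5.33; dissipated=0.741
Op 3: CLOSE 1-3: Q_total=34.67, C_total=12.00, V=2.89; Q1=17.33, Q3=17.33; dissipated=0.296
Op 4: CLOSE 3-2: Q_total=22.67, C_total=8.00, V=2.83; Q3=17.00, Q2=5.67; dissipated=0.037
Op 5: CLOSE 4-1: Q_total=25.33, C_total=9.00, V=2.81; Q4=8.44, Q1=16.89; dissipated=0.049
Final charges: Q1=16.89, Q2=5.67, Q3=17.00, Q4=8.44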